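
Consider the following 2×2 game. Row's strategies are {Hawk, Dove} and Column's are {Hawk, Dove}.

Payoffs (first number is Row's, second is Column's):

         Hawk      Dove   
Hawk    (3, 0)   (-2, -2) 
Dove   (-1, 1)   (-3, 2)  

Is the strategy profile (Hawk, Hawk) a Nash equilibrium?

At (Hawk, Hawk), Row earns 3; switching to Dove would give -1, so Row has no profitable deviation.
Column earns 0; switching to Dove would give -2, so Column has no profitable deviation.
Neither player can gain by a unilateral deviation, so this profile is a Nash equilibrium.

Yes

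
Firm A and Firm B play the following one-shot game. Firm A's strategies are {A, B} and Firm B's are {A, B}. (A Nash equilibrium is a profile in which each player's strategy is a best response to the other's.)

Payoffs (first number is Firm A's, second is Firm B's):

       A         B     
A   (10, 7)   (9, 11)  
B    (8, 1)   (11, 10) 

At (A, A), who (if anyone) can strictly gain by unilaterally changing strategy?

Firm B

Firm A at (A, A) earns 10; deviating to B yields 8 — not better.
Firm B earns 7; deviating to B yields 11 — a strict improvement.
Only Firm B has a strictly profitable deviation.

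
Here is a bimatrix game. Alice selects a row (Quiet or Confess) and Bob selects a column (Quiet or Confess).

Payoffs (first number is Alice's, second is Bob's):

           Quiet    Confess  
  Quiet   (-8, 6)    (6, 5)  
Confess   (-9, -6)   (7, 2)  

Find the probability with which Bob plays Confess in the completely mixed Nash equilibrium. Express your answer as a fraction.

Let q be the probability that Bob plays Quiet. In a completely mixed equilibrium, Alice must be indifferent between Quiet and Confess.
Alice's expected payoff from Quiet is −8q + 6(1−q); from Confess it is −9q + 7(1−q).
Setting these equal: −14q + 6 = −16q + 7, so q = 1/2.
Therefore Bob plays Confess with probability 1 − 1/2 = 1/2.

1/2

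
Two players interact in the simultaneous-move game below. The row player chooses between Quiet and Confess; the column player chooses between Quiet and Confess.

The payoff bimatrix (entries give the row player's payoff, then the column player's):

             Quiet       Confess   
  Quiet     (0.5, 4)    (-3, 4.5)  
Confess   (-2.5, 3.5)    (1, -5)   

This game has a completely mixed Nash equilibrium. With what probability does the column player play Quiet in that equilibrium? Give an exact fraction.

Let q be the probability that the column player plays Quiet. In a completely mixed equilibrium, the row player must be indifferent between Quiet and Confess.
The row player's expected payoff from Quiet is 0.5q − 3(1−q); from Confess it is −2.5q + (1−q).
Setting these equal: 3.5q − 3 = −3.5q + 1, so q = 4/7.

4/7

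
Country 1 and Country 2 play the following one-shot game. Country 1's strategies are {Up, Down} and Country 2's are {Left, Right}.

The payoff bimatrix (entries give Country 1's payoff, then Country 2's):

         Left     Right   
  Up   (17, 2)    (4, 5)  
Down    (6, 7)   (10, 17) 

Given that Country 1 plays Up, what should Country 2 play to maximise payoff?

Against Up, Country 2 earns 2 from Left and 5 from Right.
So Right is the best response.

Right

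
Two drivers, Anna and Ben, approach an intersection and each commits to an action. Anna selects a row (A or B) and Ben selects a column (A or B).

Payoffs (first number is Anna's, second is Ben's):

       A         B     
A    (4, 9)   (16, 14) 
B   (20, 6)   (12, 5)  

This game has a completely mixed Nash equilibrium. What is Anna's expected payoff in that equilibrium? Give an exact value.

First find q, the probability Ben plays A, from Anna's indifference between A and B: 4q + 16(1−q) = 20q + 12(1−q), giving q = 1/5.
Since Anna is indifferent in equilibrium, Anna's expected payoff equals the payoff from either row against (1/5, 4/5). Using A: 4(1/5) + 16(4/5) = 68/5.

68/5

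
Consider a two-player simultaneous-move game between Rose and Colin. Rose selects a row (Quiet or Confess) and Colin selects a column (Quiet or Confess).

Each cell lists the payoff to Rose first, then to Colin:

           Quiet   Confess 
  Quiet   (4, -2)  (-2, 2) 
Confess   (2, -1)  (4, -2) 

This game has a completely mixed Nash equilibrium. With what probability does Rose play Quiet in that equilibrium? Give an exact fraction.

Let x be the probability that Rose plays Quiet. In a completely mixed equilibrium, Colin must be indifferent between Quiet and Confess.
Colin's expected payoff from Quiet is −2x − (1−x); from Confess it is 2x − 2(1−x).
Setting these equal: −x − 1 = 4x − 2, so x = 1/5.

1/5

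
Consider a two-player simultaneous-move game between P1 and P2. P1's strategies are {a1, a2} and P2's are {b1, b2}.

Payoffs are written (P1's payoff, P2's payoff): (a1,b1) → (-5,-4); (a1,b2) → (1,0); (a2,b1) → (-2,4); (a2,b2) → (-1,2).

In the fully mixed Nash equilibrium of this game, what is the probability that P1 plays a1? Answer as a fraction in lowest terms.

Let r be the probability that P1 plays a1. In a completely mixed equilibrium, P2 must be indifferent between b1 and b2.
P2's expected payoff from b1 is −4r + 4(1−r); from b2 it is 2(1−r).
Setting these equal: −8r + 4 = −2r + 2, so r = 1/3.

1/3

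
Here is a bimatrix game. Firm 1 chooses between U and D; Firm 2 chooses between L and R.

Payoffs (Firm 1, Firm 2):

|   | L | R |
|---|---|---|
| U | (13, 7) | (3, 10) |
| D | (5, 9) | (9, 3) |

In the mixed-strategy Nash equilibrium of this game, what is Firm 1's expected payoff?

First find q, the probability Firm 2 plays L, from Firm 1's indifference between U and D: 13q + 3(1−q) = 5q + 9(1−q), giving q = 3/7.
Since Firm 1 is indifferent in equilibrium, Firm 1's expected payoff equals the payoff from either row against (3/7, 4/7). Using U: 13(3/7) + 3(4/7) = 51/7.

51/7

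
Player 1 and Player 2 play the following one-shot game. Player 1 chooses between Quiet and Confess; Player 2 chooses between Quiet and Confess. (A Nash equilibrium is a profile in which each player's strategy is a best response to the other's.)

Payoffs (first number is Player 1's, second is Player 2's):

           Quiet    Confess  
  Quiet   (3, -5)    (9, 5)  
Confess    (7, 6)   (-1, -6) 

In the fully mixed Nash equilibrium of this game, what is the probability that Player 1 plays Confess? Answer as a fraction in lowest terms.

Let x be the probability that Player 1 plays Quiet. In a completely mixed equilibrium, Player 2 must be indifferent between Quiet and Confess.
Player 2's expected payoff from Quiet is −5x + 6(1−x); from Confess it is 5x − 6(1−x).
Setting these equal: −11x + 6 = 11x − 6, so x = 6/11.
Therefore Player 1 plays Confess with probability 1 − 6/11 = 5/11.

5/11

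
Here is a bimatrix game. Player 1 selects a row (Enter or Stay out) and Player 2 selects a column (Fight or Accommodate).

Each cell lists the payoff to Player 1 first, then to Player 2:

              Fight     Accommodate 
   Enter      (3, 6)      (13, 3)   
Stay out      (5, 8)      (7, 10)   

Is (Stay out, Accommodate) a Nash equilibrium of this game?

At (Stay out, Accommodate), Player 1 earns 7; switching to Enter would give 13, so Player 1 would deviate.
Player 2 earns 10; switching to Fight would give 8, so Player 2 has no profitable deviation.
Since at least one player can profitably deviate, this is not a Nash equilibrium.

No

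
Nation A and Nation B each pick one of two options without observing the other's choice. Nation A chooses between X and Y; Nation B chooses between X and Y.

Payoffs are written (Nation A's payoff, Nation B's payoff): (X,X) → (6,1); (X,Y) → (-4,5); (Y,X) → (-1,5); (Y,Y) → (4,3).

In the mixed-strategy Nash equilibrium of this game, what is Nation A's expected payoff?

First find y, the probability Nation B plays X, from Nation A's indifference between X and Y: 6y − 4(1−y) = −y + 4(1−y), giving y = 8/15.
Since Nation A is indifferent in equilibrium, Nation A's expected payoff equals the payoff from either row against (8/15, 7/15). Using X: 6(8/15) − 4(7/15) = 4/3.

4/3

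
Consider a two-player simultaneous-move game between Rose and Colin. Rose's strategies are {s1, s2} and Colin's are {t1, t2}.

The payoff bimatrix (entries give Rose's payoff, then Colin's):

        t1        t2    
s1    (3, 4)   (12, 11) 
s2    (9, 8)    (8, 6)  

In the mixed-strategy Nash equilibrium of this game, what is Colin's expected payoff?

64/9

First find x, the probability Rose plays s1, from Colin's indifference between t1 and t2: 4x + 8(1−x) = 11x + 6(1−x), giving x = 2/9.
Since Colin is indifferent in equilibrium, Colin's expected payoff equals the payoff from either column against (2/9, 7/9). Using t1: 4(2/9) + 8(7/9) = 64/9.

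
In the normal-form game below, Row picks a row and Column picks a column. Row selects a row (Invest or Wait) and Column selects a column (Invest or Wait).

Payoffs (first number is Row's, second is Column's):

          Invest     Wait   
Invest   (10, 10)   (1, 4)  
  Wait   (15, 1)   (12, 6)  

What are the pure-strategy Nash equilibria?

(Wait, Wait)

(Invest, Invest): Row prefers Wait (15 > 10) — not an equilibrium.
(Invest, Wait): Row prefers Wait (12 > 1); Column prefers Invest (10 > 4) — not an equilibrium.
(Wait, Invest): Column prefers Wait (6 > 1) — not an equilibrium.
(Wait, Wait): Row gets 12 ≥ 1 from Invest, and Column gets 6 ≥ 1 from Invest — Nash equilibrium.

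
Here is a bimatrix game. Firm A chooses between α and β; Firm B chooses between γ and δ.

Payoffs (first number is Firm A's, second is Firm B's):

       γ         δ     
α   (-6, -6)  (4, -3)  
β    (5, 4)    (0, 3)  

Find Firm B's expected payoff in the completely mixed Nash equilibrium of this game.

First find p, the probability Firm A plays α, from Firm B's indifference between γ and δ: −6p + 4(1−p) = −3p + 3(1−p), giving p = 1/4.
Since Firm B is indifferent in equilibrium, Firm B's expected payoff equals the payoff from either column against (1/4, 3/4). Using γ: −6(1/4) + 4(3/4) = 3/2.

3/2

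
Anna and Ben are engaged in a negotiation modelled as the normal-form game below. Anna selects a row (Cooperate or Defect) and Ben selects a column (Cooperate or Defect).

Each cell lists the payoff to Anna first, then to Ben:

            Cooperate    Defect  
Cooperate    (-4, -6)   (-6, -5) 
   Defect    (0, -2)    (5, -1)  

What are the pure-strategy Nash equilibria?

(Cooperate, Cooperate): Anna prefers Defect (0 > -4); Ben prefers Defect (-5 > -6) — not an equilibrium.
(Cooperate, Defect): Anna prefers Defect (5 > -6) — not an equilibrium.
(Defect, Cooperate): Ben prefers Defect (-1 > -2) — not an equilibrium.
(Defect, Defect): Anna gets 5 ≥ -6 from Cooperate, and Ben gets -1 ≥ -2 from Cooperate — Nash equilibrium.

(Defect, Defect)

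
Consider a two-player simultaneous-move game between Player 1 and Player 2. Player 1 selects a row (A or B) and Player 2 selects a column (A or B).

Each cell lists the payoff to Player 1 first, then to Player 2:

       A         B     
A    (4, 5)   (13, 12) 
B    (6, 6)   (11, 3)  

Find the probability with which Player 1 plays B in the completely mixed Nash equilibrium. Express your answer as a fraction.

Let p be the probability that Player 1 plays A. In a completely mixed equilibrium, Player 2 must be indifferent between A and B.
Player 2's expected payoff from A is 5p + 6(1−p); from B it is 12p + 3(1−p).
Setting these equal: −p + 6 = 9p + 3, so p = 3/10.
Therefore Player 1 plays B with probability 1 − 3/10 = 7/10.

7/10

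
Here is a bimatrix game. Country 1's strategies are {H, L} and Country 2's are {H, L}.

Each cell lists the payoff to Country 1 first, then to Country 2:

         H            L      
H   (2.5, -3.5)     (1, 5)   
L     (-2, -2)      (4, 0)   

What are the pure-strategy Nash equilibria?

(H, H): Country 2 prefers L (5 > -3.5) — not an equilibrium.
(H, L): Country 1 prefers L (4 > 1) — not an equilibrium.
(L, H): Country 1 prefers H (2.5 > -2); Country 2 prefers L (0 > -2) — not an equilibrium.
(L, L): Country 1 gets 4 ≥ 1 from H, and Country 2 gets 0 ≥ -2 from H — Nash equilibrium.

(L, L)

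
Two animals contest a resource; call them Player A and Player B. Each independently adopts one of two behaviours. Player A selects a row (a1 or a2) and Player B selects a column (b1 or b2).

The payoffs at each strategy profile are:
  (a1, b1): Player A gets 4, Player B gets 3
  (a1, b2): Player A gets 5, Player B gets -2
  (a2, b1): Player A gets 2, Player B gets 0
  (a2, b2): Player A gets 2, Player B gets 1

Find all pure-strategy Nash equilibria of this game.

(a1, b1): Player A gets 4 ≥ 2 from a2, and Player B gets 3 ≥ -2 from b2 — Nash equilibrium.
(a1, b2): Player B prefers b1 (3 > -2) — not an equilibrium.
(a2, b1): Player A prefers a1 (4 > 2); Player B prefers b2 (1 > 0) — not an equilibrium.
(a2, b2): Player A prefers a1 (5 > 2) — not an equilibrium.

(a1, b1)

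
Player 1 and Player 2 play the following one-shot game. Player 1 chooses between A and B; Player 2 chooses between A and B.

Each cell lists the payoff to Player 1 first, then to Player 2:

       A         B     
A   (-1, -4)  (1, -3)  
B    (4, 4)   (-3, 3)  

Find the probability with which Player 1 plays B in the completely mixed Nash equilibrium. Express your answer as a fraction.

Let p be the probability that Player 1 plays A. In a completely mixed equilibrium, Player 2 must be indifferent between A and B.
Player 2's expected payoff from A is −4p + 4(1−p); from B it is −3p + 3(1−p).
Setting these equal: −8p + 4 = −6p + 3, so p = 1/2.
Therefore Player 1 plays B with probability 1 − 1/2 = 1/2.

1/2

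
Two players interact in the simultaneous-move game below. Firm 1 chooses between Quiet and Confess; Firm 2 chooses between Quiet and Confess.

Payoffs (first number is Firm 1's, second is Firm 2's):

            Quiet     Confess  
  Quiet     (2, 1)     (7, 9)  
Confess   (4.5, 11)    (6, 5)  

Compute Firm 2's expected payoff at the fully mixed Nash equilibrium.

47/7

First find p, the probability Firm 1 plays Quiet, from Firm 2's indifference between Quiet and Confess: p + 11(1−p) = 9p + 5(1−p), giving p = 3/7.
Since Firm 2 is indifferent in equilibrium, Firm 2's expected payoff equals the payoff from either column against (3/7, 4/7). Using Quiet: (3/7) + 11(4/7) = 47/7.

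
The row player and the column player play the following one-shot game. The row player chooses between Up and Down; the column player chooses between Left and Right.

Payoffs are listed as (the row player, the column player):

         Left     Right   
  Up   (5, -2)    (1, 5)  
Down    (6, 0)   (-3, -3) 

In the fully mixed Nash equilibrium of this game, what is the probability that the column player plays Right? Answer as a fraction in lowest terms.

1/5

Let q be the probability that the column player plays Left. In a completely mixed equilibrium, the row player must be indifferent between Up and Down.
The row player's expected payoff from Up is 5q + (1−q); from Down it is 6q − 3(1−q).
Setting these equal: 4q + 1 = 9q − 3, so q = 4/5.
Therefore the column player plays Right with probability 1 − 4/5 = 1/5.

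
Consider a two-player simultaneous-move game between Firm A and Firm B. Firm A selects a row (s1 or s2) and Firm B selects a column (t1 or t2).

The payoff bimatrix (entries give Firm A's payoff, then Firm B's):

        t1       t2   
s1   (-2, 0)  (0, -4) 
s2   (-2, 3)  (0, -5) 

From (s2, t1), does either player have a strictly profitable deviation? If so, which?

Neither

Firm A at (s2, t1) earns -2; deviating to s1 yields -2 — not better.
Firm B earns 3; deviating to t2 yields -5 — not better.
Neither player can strictly improve; the profile is a Nash equilibrium.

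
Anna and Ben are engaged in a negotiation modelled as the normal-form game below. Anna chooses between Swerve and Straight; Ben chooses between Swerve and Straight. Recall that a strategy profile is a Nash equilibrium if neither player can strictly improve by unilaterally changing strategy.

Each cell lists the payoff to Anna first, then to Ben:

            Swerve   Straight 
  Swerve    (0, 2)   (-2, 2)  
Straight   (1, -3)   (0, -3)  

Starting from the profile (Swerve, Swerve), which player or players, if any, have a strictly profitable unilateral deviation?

Anna at (Swerve, Swerve) earns 0; deviating to Straight yields 1 — a strict improvement.
Ben earns 2; deviating to Straight yields 2 — not better.
Only Anna has a strictly profitable deviation.

Anna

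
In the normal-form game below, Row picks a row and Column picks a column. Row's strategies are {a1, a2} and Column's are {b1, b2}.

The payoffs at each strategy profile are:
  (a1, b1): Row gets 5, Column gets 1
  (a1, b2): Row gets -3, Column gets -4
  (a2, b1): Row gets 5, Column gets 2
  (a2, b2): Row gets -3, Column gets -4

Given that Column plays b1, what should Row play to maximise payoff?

either — both a1 and a2 are best responses

Against b1, Row earns 5 from a1 and 5 from a2.
So either strategy is a best response.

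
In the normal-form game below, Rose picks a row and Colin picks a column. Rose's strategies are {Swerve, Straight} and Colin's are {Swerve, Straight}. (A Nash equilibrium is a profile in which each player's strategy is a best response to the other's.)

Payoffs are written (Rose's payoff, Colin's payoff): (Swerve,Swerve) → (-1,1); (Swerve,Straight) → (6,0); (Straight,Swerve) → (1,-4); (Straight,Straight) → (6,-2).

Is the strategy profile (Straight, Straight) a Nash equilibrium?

At (Straight, Straight), Rose earns 6; switching to Swerve would give 6, so Rose has no profitable deviation.
Colin earns -2; switching to Swerve would give -4, so Colin has no profitable deviation.
Neither player can gain by a unilateral deviation, so this profile is a Nash equilibrium.

Yes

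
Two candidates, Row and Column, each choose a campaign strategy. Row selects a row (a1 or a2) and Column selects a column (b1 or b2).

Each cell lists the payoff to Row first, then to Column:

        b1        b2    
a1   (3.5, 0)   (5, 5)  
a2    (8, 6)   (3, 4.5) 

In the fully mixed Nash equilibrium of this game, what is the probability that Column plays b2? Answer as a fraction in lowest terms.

9/13

Let c be the probability that Column plays b1. In a completely mixed equilibrium, Row must be indifferent between a1 and a2.
Row's expected payoff from a1 is 3.5c + 5(1−c); from a2 it is 8c + 3(1−c).
Setting these equal: −1.5c + 5 = 5c + 3, so c = 4/13.
Therefore Column plays b2 with probability 1 − 4/13 = 9/13.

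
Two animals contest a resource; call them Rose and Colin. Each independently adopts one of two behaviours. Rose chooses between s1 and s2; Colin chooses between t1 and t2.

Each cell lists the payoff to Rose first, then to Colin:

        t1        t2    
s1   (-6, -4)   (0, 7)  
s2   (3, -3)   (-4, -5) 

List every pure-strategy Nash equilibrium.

(s1, t2) and (s2, t1)

(s1, t1): Rose prefers s2 (3 > -6); Colin prefers t2 (7 > -4) — not an equilibrium.
(s1, t2): Rose gets 0 ≥ -4 from s2, and Colin gets 7 ≥ -4 from t1 — Nash equilibrium.
(s2, t1): Rose gets 3 ≥ -6 from s1, and Colin gets -3 ≥ -5 from t2 — Nash equilibrium.
(s2, t2): Rose prefers s1 (0 > -4); Colin prefers t1 (-3 > -5) — not an equilibrium.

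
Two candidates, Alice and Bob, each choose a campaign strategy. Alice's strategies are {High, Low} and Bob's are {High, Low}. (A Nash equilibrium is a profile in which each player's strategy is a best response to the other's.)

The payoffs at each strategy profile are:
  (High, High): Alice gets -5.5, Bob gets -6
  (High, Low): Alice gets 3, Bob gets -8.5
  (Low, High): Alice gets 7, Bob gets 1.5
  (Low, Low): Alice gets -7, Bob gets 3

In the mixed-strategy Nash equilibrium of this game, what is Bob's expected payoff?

-21/16

First find x, the probability Alice plays High, from Bob's indifference between High and Low: −6x + 1.5(1−x) = −8.5x + 3(1−x), giving x = 3/8.
Since Bob is indifferent in equilibrium, Bob's expected payoff equals the payoff from either column against (3/8, 5/8). Using High: −6(3/8) + 1.5(5/8) = -21/16.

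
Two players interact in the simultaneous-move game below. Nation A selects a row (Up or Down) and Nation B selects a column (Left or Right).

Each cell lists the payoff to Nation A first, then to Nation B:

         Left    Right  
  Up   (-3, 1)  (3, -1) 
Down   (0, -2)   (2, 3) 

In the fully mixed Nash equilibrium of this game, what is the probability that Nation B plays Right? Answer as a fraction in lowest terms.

3/4

Let q be the probability that Nation B plays Left. In a completely mixed equilibrium, Nation A must be indifferent between Up and Down.
Nation A's expected payoff from Up is −3q + 3(1−q); from Down it is 2(1−q).
Setting these equal: −6q + 3 = −2q + 2, so q = 1/4.
Therefore Nation B plays Right with probability 1 − 1/4 = 3/4.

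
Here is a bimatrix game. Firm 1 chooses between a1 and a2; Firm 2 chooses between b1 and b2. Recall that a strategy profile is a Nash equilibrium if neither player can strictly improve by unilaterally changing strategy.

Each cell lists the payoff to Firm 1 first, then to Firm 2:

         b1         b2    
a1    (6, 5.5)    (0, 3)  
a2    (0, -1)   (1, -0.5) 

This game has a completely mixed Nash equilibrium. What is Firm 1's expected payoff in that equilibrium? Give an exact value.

6/7

First find q, the probability Firm 2 plays b1, from Firm 1's indifference between a1 and a2: 6q = (1−q), giving q = 1/7.
Since Firm 1 is indifferent in equilibrium, Firm 1's expected payoff equals the payoff from either row against (1/7, 6/7). Using a1: 6(1/7) = 6/7.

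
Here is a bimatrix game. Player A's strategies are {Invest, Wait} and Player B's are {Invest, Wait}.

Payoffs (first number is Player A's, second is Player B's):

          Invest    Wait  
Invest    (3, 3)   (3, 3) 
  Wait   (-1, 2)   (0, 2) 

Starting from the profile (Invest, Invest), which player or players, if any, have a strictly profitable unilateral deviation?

Neither

Player A at (Invest, Invest) earns 3; deviating to Wait yields -1 — not better.
Player B earns 3; deviating to Wait yields 3 — not better.
Neither player can strictly improve; the profile is a Nash equilibrium.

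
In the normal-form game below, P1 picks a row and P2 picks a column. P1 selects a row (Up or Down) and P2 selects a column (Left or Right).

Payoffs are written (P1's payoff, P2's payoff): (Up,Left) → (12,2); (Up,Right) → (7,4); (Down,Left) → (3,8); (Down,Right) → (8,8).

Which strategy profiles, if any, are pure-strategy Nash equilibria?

(Up, Left): P2 prefers Right (4 > 2) — not an equilibrium.
(Up, Right): P1 prefers Down (8 > 7) — not an equilibrium.
(Down, Left): P1 prefers Up (12 > 3) — not an equilibrium.
(Down, Right): P1 gets 8 ≥ 7 from Up, and P2 gets 8 ≥ 8 from Left — Nash equilibrium.

(Down, Right)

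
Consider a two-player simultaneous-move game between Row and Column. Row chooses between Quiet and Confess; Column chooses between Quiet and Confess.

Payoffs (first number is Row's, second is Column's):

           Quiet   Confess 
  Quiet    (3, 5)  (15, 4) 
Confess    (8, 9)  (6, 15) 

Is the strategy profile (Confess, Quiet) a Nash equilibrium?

At (Confess, Quiet), Row earns 8; switching to Quiet would give 3, so Row has no profitable deviation.
Column earns 9; switching to Confess would give 15, so Column would deviate.
Since at least one player can profitably deviate, this is not a Nash equilibrium.

No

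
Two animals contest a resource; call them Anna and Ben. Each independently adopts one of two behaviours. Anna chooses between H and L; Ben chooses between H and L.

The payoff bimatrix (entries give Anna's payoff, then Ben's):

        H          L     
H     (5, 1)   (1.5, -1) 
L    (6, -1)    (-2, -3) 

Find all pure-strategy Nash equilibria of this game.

(H, H): Anna prefers L (6 > 5) — not an equilibrium.
(H, L): Ben prefers H (1 > -1) — not an equilibrium.
(L, H): Anna gets 6 ≥ 5 from H, and Ben gets -1 ≥ -3 from L — Nash equilibrium.
(L, L): Anna prefers H (1.5 > -2); Ben prefers H (-1 > -3) — not an equilibrium.

(L, H)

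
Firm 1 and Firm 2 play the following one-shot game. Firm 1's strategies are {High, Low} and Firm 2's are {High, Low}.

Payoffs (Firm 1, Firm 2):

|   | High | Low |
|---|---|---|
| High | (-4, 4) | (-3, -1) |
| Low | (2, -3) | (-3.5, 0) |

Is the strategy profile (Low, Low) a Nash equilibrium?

At (Low, Low), Firm 1 earns -3.5; switching to High would give -3, so Firm 1 would deviate.
Firm 2 earns 0; switching to High would give -3, so Firm 2 has no profitable deviation.
Since at least one player can profitably deviate, this is not a Nash equilibrium.

No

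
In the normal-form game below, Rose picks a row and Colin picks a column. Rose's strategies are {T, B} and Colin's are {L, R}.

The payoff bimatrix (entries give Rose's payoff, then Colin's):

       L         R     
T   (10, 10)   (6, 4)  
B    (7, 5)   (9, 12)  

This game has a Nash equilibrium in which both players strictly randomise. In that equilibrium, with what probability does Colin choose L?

Let y be the probability that Colin plays L. In a completely mixed equilibrium, Rose must be indifferent between T and B.
Rose's expected payoff from T is 10y + 6(1−y); from B it is 7y + 9(1−y).
Setting these equal: 4y + 6 = −2y + 9, so y = 1/2.

1/2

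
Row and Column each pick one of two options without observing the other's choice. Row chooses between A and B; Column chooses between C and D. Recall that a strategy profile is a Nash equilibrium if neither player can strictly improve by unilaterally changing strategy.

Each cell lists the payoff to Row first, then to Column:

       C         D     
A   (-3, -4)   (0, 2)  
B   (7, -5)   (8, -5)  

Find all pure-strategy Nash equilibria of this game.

(A, C): Row prefers B (7 > -3); Column prefers D (2 > -4) — not an equilibrium.
(A, D): Row prefers B (8 > 0) — not an equilibrium.
(B, C): Row gets 7 ≥ -3 from A, and Column gets -5 ≥ -5 from D — Nash equilibrium.
(B, D): Row gets 8 ≥ 0 from A, and Column gets -5 ≥ -5 from C — Nash equilibrium.

(B, C) and (B, D)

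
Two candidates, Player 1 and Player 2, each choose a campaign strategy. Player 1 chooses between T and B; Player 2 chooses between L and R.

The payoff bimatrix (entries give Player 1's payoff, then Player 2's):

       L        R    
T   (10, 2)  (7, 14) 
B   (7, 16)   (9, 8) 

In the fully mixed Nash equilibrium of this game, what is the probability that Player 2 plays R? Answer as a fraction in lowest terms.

3/5

Let q be the probability that Player 2 plays L. In a completely mixed equilibrium, Player 1 must be indifferent between T and B.
Player 1's expected payoff from T is 10q + 7(1−q); from B it is 7q + 9(1−q).
Setting these equal: 3q + 7 = −2q + 9, so q = 2/5.
Therefore Player 2 plays R with probability 1 − 2/5 = 3/5.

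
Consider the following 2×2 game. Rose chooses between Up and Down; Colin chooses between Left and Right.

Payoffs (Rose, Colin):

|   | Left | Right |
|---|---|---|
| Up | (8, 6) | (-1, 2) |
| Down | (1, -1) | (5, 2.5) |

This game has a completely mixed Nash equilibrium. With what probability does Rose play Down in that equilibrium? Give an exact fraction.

8/15

Let p be the probability that Rose plays Up. In a completely mixed equilibrium, Colin must be indifferent between Left and Right.
Colin's expected payoff from Left is 6p − (1−p); from Right it is 2p + 2.5(1−p).
Setting these equal: 7p − 1 = −0.5p + 2.5, so p = 7/15.
Therefore Rose plays Down with probability 1 − 7/15 = 8/15.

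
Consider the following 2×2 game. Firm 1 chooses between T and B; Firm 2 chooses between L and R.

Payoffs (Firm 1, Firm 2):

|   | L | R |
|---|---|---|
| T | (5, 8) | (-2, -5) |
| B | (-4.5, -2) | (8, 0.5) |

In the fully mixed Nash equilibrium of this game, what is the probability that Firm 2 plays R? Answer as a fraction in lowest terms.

19/39

Let q be the probability that Firm 2 plays L. In a completely mixed equilibrium, Firm 1 must be indifferent between T and B.
Firm 1's expected payoff from T is 5q − 2(1−q); from B it is −4.5q + 8(1−q).
Setting these equal: 7q − 2 = −12.5q + 8, so q = 20/39.
Therefore Firm 2 plays R with probability 1 − 20/39 = 19/39.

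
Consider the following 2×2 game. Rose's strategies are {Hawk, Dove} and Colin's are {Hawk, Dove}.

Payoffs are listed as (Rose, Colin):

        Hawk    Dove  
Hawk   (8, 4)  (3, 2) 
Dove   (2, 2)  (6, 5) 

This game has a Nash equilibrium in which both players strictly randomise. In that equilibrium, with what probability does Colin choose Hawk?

Let c be the probability that Colin plays Hawk. In a completely mixed equilibrium, Rose must be indifferent between Hawk and Dove.
Rose's expected payoff from Hawk is 8c + 3(1−c); from Dove it is 2c + 6(1−c).
Setting these equal: 5c + 3 = −4c + 6, so c = 1/3.

1/3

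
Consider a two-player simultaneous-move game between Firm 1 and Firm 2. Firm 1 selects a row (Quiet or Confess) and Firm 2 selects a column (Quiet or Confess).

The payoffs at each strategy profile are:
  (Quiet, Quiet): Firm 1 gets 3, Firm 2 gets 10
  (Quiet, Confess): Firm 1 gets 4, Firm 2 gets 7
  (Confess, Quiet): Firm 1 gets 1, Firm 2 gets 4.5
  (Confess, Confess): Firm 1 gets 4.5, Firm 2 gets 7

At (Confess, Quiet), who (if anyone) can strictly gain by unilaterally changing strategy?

Firm 1 at (Confess, Quiet) earns 1; deviating to Quiet yields 3 — a strict improvement.
Firm 2 earns 4.5; deviating to Confess yields 7 — a strict improvement.
Both Firm 1 and Firm 2 have strictly profitable deviations.

Both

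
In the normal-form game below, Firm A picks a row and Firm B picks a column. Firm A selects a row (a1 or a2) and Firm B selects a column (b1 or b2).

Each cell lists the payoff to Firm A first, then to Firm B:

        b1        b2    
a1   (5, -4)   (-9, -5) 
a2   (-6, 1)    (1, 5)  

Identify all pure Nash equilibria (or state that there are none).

(a1, b1): Firm A gets 5 ≥ -6 from a2, and Firm B gets -4 ≥ -5 from b2 — Nash equilibrium.
(a1, b2): Firm A prefers a2 (1 > -9); Firm B prefers b1 (-4 > -5) — not an equilibrium.
(a2, b1): Firm A prefers a1 (5 > -6); Firm B prefers b2 (5 > 1) — not an equilibrium.
(a2, b2): Firm A gets 1 ≥ -9 from a1, and Firm B gets 5 ≥ 1 from b1 — Nash equilibrium.

(a1, b1) and (a2, b2)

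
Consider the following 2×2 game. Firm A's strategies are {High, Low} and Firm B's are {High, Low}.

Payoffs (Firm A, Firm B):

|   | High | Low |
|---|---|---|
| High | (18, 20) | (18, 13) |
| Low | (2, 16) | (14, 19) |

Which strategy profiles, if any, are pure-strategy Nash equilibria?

(High, High)

(High, High): Firm A gets 18 ≥ 2 from Low, and Firm B gets 20 ≥ 13 from Low — Nash equilibrium.
(High, Low): Firm B prefers High (20 > 13) — not an equilibrium.
(Low, High): Firm A prefers High (18 > 2); Firm B prefers Low (19 > 16) — not an equilibrium.
(Low, Low): Firm A prefers High (18 > 14) — not an equilibrium.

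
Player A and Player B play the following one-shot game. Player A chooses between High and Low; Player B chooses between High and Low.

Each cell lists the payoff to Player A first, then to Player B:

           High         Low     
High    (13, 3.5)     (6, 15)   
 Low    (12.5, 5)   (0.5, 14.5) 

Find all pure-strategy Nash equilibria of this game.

(High, High): Player B prefers Low (15 > 3.5) — not an equilibrium.
(High, Low): Player A gets 6 ≥ 0.5 from Low, and Player B gets 15 ≥ 3.5 from High — Nash equilibrium.
(Low, High): Player A prefers High (13 > 12.5); Player B prefers Low (14.5 > 5) — not an equilibrium.
(Low, Low): Player A prefers High (6 > 0.5) — not an equilibrium.

(High, Low)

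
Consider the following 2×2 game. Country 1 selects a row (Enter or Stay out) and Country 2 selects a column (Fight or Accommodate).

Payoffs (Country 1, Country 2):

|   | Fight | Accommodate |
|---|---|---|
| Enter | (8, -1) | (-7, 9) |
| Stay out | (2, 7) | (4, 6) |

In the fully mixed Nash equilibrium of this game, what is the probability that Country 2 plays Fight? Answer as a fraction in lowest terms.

Let q be the probability that Country 2 plays Fight. In a completely mixed equilibrium, Country 1 must be indifferent between Enter and Stay out.
Country 1's expected payoff from Enter is 8q − 7(1−q); from Stay out it is 2q + 4(1−q).
Setting these equal: 15q − 7 = −2q + 4, so q = 11/17.

11/17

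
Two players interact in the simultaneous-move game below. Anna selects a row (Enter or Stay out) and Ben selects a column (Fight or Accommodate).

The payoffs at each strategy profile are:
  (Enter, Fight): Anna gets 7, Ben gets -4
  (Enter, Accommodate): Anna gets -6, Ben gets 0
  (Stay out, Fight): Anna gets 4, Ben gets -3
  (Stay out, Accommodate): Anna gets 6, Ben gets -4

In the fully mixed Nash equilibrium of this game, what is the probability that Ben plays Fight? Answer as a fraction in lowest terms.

Let y be the probability that Ben plays Fight. In a completely mixed equilibrium, Anna must be indifferent between Enter and Stay out.
Anna's expected payoff from Enter is 7y − 6(1−y); from Stay out it is 4y + 6(1−y).
Setting these equal: 13y − 6 = −2y + 6, so y = 4/5.

4/5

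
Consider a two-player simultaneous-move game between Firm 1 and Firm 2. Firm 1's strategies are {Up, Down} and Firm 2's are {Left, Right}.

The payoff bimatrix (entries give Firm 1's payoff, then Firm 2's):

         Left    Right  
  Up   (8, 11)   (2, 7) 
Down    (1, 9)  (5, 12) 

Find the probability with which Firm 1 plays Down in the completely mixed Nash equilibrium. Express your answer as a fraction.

4/7

Let x be the probability that Firm 1 plays Up. In a completely mixed equilibrium, Firm 2 must be indifferent between Left and Right.
Firm 2's expected payoff from Left is 11x + 9(1−x); from Right it is 7x + 12(1−x).
Setting these equal: 2x + 9 = −5x + 12, so x = 3/7.
Therefore Firm 1 plays Down with probability 1 − 3/7 = 4/7.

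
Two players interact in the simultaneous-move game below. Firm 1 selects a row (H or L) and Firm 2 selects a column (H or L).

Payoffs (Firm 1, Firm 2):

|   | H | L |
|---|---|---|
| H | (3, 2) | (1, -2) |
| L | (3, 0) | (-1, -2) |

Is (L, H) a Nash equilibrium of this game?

At (L, H), Firm 1 earns 3; switching to H would give 3, so Firm 1 has no profitable deviation.
Firm 2 earns 0; switching to L would give -2, so Firm 2 has no profitable deviation.
Neither player can gain by a unilateral deviation, so this profile is a Nash equilibrium.

Yes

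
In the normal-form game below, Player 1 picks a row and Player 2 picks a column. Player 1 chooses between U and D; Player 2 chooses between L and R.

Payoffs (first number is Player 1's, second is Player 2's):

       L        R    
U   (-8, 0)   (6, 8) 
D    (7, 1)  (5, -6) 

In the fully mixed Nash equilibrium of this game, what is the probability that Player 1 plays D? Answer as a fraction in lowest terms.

Let p be the probability that Player 1 plays U. In a completely mixed equilibrium, Player 2 must be indifferent between L and R.
Player 2's expected payoff from L is (1−p); from R it is 8p − 6(1−p).
Setting these equal: −p + 1 = 14p − 6, so p = 7/15.
Therefore Player 1 plays D with probability 1 − 7/15 = 8/15.

8/15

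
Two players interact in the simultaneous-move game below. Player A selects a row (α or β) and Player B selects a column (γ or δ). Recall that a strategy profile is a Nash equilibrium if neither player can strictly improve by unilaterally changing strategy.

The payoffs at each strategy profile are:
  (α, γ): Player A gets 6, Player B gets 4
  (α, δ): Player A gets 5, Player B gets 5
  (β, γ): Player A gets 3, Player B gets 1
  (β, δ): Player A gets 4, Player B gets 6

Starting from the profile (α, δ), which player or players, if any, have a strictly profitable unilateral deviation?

Neither

Player A at (α, δ) earns 5; deviating to β yields 4 — not better.
Player B earns 5; deviating to γ yields 4 — not better.
Neither player can strictly improve; the profile is a Nash equilibrium.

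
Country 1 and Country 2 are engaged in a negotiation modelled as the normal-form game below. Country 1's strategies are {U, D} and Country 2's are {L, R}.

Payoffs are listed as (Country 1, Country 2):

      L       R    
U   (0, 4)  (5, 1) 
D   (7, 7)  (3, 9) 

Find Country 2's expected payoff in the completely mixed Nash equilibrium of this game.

29/5

First find x, the probability Country 1 plays U, from Country 2's indifference between L and R: 4x + 7(1−x) = x + 9(1−x), giving x = 2/5.
Since Country 2 is indifferent in equilibrium, Country 2's expected payoff equals the payoff from either column against (2/5, 3/5). Using L: 4(2/5) + 7(3/5) = 29/5.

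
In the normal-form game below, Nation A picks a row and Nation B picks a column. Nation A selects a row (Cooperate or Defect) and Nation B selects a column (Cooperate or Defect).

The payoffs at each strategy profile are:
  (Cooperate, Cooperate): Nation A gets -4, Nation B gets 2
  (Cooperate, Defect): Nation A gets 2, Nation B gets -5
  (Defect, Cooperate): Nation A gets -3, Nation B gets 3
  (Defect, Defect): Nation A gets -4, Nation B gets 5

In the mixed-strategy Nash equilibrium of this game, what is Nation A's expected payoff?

-22/7

First find y, the probability Nation B plays Cooperate, from Nation A's indifference between Cooperate and Defect: −4y + 2(1−y) = −3y − 4(1−y), giving y = 6/7.
Since Nation A is indifferent in equilibrium, Nation A's expected payoff equals the payoff from either row against (6/7, 1/7). Using Cooperate: −4(6/7) + 2(1/7) = -22/7.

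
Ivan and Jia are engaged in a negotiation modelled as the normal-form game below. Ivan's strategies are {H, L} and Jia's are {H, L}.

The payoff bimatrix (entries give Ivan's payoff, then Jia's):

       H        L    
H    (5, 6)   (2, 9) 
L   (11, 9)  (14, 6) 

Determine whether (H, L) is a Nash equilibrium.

At (H, L), Ivan earns 2; switching to L would give 14, so Ivan would deviate.
Jia earns 9; switching to H would give 6, so Jia has no profitable deviation.
Since at least one player can profitably deviate, this is not a Nash equilibrium.

No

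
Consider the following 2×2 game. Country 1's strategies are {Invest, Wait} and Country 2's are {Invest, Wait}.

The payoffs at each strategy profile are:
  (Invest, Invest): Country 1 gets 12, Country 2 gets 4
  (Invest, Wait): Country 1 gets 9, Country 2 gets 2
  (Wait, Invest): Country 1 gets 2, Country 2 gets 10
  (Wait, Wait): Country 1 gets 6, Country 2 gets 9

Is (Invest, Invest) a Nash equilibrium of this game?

At (Invest, Invest), Country 1 earns 12; switching to Wait would give 2, so Country 1 has no profitable deviation.
Country 2 earns 4; switching to Wait would give 2, so Country 2 has no profitable deviation.
Neither player can gain by a unilateral deviation, so this profile is a Nash equilibrium.

Yes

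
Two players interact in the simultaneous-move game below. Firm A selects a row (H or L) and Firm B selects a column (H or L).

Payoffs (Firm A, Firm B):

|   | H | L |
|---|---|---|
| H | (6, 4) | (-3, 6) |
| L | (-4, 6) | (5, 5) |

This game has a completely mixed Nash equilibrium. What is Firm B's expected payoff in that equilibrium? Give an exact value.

First find x, the probability Firm A plays H, from Firm B's indifference between H and L: 4x + 6(1−x) = 6x + 5(1−x), giving x = 1/3.
Since Firm B is indifferent in equilibrium, Firm B's expected payoff equals the payoff from either column against (1/3, 2/3). Using H: 4(1/3) + 6(2/3) = 16/3.

16/3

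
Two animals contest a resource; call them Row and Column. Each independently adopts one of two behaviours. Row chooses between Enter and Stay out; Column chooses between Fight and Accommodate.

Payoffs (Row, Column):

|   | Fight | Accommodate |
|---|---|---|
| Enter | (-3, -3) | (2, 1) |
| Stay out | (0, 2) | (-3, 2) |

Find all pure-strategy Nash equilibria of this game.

(Enter, Fight): Row prefers Stay out (0 > -3); Column prefers Accommodate (1 > -3) — not an equilibrium.
(Enter, Accommodate): Row gets 2 ≥ -3 from Stay out, and Column gets 1 ≥ -3 from Fight — Nash equilibrium.
(Stay out, Fight): Row gets 0 ≥ -3 from Enter, and Column gets 2 ≥ 2 from Accommodate — Nash equilibrium.
(Stay out, Accommodate): Row prefers Enter (2 > -3) — not an equilibrium.

(Enter, Accommodate) and (Stay out, Fight)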